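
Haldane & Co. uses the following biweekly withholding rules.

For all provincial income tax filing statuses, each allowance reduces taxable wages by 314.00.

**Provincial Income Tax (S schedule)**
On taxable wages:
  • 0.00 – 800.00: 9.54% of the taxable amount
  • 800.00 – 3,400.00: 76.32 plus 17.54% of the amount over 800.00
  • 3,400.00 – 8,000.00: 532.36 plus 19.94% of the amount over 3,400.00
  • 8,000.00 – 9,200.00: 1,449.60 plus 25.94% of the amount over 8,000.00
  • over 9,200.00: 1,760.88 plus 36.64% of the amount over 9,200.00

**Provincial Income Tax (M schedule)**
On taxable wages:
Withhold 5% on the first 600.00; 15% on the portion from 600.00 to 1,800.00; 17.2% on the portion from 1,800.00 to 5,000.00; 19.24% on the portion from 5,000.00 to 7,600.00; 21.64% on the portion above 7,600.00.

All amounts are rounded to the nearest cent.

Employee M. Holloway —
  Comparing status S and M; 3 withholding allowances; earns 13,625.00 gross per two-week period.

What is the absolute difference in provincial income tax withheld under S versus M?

676.45

Provincial Income Tax (S): taxable = 13,625.00 − 3×314.00 = 12,683.00
  1,760.88 + 36.64% × (12,683.00 − 9,200.00) = 1,760.88 + 36.64% × 3,483.00 = 3,037.05
Provincial Income Tax (M): taxable = 13,625.00 − 3×314.00 = 12,683.00
  1,260.64 + 21.64% × (12,683.00 − 7,600.00) = 1,260.64 + 21.64% × 5,083.00 = 2,360.60
Difference: |3,037.05 − 2,360.60| = 676.45 (higher under S)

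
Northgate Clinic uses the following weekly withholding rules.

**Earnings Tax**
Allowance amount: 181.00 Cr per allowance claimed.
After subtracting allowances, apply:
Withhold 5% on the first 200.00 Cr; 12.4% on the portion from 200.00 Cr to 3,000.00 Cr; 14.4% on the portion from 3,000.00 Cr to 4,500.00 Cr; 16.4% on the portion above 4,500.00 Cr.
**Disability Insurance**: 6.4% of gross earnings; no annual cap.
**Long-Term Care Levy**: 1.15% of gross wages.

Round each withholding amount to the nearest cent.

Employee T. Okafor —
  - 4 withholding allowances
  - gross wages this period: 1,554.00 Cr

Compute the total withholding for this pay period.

Earnings Tax: taxable = 1,554.00 Cr − 4×181.00 Cr = 830.00 Cr
  10.00 Cr + 12.4% × (830.00 Cr − 200.00 Cr) = 10.00 Cr + 12.4% × 630.00 Cr = 88.12 Cr
Disability Insurance: 6.4% × 1,554.00 Cr = 99.46 Cr
Long-Term Care Levy: 1.15% × 1,554.00 Cr = 17.87 Cr
Total: 88.12 Cr + 99.46 Cr + 17.87 Cr = 205.45 Cr

205.45 Cr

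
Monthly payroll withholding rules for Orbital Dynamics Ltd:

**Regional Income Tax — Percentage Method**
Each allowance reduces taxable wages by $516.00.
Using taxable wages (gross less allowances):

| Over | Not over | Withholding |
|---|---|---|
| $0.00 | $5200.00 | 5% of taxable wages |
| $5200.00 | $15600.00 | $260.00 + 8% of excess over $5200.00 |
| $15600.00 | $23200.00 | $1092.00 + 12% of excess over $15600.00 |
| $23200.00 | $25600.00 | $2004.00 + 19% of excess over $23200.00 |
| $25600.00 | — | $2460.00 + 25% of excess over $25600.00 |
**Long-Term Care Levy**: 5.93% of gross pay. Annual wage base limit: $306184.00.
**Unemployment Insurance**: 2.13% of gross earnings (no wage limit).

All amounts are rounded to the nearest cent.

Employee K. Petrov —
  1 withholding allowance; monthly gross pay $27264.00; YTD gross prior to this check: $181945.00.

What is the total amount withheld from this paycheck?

$4944.48

Regional Income Tax: taxable = $27264.00 − 1×$516.00 = $26748.00
  $2460.00 + 25% × ($26748.00 − $25600.00) = $2460.00 + 25% × $1148.00 = $2747.00
Long-Term Care Levy: 5.93% × $27264.00 = $1616.76
Unemployment Insurance: 2.13% × $27264.00 = $580.72
Total: $2747.00 + $1616.76 + $580.72 = $4944.48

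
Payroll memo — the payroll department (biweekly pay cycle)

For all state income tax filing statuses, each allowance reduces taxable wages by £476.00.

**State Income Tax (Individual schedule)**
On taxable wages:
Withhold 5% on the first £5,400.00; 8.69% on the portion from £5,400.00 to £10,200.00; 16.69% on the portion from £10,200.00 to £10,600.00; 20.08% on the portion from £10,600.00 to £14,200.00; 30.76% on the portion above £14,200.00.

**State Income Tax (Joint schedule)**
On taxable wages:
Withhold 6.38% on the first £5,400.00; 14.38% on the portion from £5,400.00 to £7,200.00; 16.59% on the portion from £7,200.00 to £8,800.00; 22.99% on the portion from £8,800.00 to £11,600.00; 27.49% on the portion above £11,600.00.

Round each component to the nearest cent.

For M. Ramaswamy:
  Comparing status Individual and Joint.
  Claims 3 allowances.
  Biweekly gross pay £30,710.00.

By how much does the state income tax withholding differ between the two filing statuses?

£257.32

State Income Tax (Individual): taxable = £30,710.00 − 3×£476.00 = £29,282.00
  £1,476.76 + 30.76% × (£29,282.00 − £14,200.00) = £1,476.76 + 30.76% × £15,082.00 = £6,115.98
State Income Tax (Joint): taxable = £30,710.00 − 3×£476.00 = £29,282.00
  £1,512.52 + 27.49% × (£29,282.00 − £11,600.00) = £1,512.52 + 27.49% × £17,682.00 = £6,373.30
Difference: |£6,115.98 − £6,373.30| = £257.32 (higher under Joint)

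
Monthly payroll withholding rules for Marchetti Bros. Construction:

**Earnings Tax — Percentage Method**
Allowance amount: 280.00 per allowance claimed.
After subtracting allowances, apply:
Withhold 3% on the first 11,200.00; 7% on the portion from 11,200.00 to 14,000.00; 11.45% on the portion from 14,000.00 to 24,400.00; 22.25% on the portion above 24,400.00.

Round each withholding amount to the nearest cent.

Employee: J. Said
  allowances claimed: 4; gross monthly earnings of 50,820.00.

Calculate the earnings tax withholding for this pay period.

Earnings Tax: taxable = 50,820.00 − 4×280.00 = 49,700.00
  1,722.80 + 22.25% × (49,700.00 − 24,400.00) = 1,722.80 + 22.25% × 25,300.00 = 7,352.05

7,352.05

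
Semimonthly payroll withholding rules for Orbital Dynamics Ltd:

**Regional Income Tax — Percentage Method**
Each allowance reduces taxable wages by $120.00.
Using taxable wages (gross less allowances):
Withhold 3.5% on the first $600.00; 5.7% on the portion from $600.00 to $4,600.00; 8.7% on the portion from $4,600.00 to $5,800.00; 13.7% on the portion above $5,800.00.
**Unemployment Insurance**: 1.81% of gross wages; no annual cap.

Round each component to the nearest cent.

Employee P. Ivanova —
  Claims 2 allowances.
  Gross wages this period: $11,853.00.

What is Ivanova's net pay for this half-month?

$10,488.68

Regional Income Tax: taxable = $11,853.00 − 2×$120.00 = $11,613.00
  $353.40 + 13.7% × ($11,613.00 − $5,800.00) = $353.40 + 13.7% × $5,813.00 = $1,149.78
Unemployment Insurance: 1.81% × $11,853.00 = $214.54
Total withheld: $1,149.78 + $214.54 = $1,364.32
Net pay: $11,853.00 − $1,364.32 = $10,488.68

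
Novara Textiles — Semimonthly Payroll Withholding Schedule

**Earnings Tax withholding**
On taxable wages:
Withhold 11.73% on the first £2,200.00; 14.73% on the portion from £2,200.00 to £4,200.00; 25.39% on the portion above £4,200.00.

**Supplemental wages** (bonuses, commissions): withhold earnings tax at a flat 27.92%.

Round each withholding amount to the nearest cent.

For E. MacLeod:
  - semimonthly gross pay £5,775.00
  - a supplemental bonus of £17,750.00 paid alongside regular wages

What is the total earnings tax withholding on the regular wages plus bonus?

£5,908.35

Earnings Tax: taxable = £5,775.00
  £552.66 + 25.39% × (£5,775.00 − £4,200.00) = £552.66 + 25.39% × £1,575.00 = £952.55
Supplemental (27.92% flat on bonus): 27.92% × £17,750.00 = £4,955.80
Total earnings tax: £952.55 + £4,955.80 = £5,908.35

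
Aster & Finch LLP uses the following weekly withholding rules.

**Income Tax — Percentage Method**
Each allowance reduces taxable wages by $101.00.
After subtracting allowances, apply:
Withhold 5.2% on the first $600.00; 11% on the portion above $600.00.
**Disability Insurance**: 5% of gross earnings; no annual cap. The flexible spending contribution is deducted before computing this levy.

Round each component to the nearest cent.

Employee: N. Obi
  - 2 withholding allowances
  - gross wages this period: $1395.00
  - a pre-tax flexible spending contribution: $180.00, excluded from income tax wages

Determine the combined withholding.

Income Tax: taxable = $1395.00 − $180.00 − 2×$101.00 = $1013.00
  $31.20 + 11% × ($1013.00 − $600.00) = $31.20 + 11% × $413.00 = $76.63
Disability Insurance: 5% × $1215.00 = $60.75
Total: $76.63 + $60.75 = $137.38

$137.38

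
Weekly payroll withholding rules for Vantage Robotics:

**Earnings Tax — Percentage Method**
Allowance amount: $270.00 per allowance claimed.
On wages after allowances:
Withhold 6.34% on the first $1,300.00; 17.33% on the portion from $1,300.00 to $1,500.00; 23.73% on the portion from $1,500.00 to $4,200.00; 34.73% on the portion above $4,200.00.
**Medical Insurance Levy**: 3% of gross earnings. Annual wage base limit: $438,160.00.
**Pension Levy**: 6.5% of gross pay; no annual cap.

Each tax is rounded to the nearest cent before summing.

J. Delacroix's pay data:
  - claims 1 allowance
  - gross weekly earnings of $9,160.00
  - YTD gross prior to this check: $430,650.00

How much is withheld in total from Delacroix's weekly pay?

$3,207.33

Earnings Tax: taxable = $9,160.00 − 1×$270.00 = $8,890.00
  $757.79 + 34.73% × ($8,890.00 − $4,200.00) = $757.79 + 34.73% × $4,690.00 = $2,386.63
Medical Insurance Levy: cap $438,160.00 − YTD $430,650.00 = $7,510.00 subject; 3% × $7,510.00 = $225.30
Pension Levy: 6.5% × $9,160.00 = $595.40
Total: $2,386.63 + $225.30 + $595.40 = $3,207.33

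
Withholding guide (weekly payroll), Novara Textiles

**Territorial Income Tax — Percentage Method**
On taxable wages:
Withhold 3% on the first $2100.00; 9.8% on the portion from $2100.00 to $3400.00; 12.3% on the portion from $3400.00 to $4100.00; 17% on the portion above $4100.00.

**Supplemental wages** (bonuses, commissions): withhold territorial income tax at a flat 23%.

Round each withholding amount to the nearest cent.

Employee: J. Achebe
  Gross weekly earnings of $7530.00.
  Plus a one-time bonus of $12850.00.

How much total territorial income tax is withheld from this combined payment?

Territorial Income Tax: taxable = $7530.00
  $276.50 + 17% × ($7530.00 − $4100.00) = $276.50 + 17% × $3430.00 = $859.60
Supplemental (23% flat on bonus): 23% × $12850.00 = $2955.50
Total territorial income tax: $859.60 + $2955.50 = $3815.10

$3815.10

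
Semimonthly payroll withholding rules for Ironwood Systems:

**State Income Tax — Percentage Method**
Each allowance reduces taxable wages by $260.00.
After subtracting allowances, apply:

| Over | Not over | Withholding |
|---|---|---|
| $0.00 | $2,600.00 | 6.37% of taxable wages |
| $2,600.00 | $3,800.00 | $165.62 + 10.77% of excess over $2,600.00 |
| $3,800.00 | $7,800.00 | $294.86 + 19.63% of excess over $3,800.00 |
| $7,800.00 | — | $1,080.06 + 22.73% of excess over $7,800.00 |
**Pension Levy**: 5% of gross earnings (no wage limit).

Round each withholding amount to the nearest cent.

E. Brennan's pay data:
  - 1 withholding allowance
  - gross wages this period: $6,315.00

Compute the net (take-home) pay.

$5,261.73

State Income Tax: taxable = $6,315.00 − 1×$260.00 = $6,055.00
  $294.86 + 19.63% × ($6,055.00 − $3,800.00) = $294.86 + 19.63% × $2,255.00 = $737.52
Pension Levy: 5% × $6,315.00 = $315.75
Total withheld: $737.52 + $315.75 = $1,053.27
Net pay: $6,315.00 − $1,053.27 = $5,261.73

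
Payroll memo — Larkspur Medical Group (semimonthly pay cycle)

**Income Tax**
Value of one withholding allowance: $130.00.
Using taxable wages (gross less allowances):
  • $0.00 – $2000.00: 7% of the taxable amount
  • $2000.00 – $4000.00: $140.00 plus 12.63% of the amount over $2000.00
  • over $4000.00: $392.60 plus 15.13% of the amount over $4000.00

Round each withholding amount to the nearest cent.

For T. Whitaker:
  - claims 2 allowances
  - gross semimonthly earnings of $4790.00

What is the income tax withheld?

$472.79

Income Tax: taxable = $4790.00 − 2×$130.00 = $4530.00
  $392.60 + 15.13% × ($4530.00 − $4000.00) = $392.60 + 15.13% × $530.00 = $472.79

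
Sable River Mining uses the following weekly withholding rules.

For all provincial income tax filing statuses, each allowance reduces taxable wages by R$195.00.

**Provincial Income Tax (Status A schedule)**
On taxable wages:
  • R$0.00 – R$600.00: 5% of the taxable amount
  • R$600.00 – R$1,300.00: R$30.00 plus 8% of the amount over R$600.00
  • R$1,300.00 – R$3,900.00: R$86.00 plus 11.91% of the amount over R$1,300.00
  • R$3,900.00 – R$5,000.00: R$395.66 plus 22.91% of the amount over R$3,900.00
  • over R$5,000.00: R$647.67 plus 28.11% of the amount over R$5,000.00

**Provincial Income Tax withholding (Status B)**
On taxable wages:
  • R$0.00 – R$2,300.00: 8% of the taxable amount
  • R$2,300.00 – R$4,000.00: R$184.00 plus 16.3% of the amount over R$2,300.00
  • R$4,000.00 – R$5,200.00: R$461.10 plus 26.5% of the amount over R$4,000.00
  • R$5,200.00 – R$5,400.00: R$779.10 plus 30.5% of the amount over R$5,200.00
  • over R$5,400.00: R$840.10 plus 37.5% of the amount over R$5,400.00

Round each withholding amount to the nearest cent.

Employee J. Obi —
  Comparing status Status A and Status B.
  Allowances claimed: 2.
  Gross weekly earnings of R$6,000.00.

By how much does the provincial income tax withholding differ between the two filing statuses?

R$99.71

Provincial Income Tax (Status A): taxable = R$6,000.00 − 2×R$195.00 = R$5,610.00
  R$647.67 + 28.11% × (R$5,610.00 − R$5,000.00) = R$647.67 + 28.11% × R$610.00 = R$819.14
Provincial Income Tax (Status B): taxable = R$6,000.00 − 2×R$195.00 = R$5,610.00
  R$840.10 + 37.5% × (R$5,610.00 − R$5,400.00) = R$840.10 + 37.5% × R$210.00 = R$918.85
Difference: |R$819.14 − R$918.85| = R$99.71 (higher under Status B)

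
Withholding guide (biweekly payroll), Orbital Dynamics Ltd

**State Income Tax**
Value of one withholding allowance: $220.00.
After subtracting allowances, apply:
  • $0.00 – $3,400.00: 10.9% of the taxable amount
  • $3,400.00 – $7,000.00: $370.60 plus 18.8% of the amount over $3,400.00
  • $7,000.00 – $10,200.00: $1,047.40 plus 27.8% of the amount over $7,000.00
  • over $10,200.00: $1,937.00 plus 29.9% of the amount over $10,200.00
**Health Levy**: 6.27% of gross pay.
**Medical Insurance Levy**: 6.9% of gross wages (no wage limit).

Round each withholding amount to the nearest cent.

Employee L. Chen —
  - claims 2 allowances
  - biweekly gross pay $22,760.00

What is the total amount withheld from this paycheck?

$8,558.37

State Income Tax: taxable = $22,760.00 − 2×$220.00 = $22,320.00
  $1,937.00 + 29.9% × ($22,320.00 − $10,200.00) = $1,937.00 + 29.9% × $12,120.00 = $5,560.88
Health Levy: 6.27% × $22,760.00 = $1,427.05
Medical Insurance Levy: 6.9% × $22,760.00 = $1,570.44
Total: $5,560.88 + $1,427.05 + $1,570.44 = $8,558.37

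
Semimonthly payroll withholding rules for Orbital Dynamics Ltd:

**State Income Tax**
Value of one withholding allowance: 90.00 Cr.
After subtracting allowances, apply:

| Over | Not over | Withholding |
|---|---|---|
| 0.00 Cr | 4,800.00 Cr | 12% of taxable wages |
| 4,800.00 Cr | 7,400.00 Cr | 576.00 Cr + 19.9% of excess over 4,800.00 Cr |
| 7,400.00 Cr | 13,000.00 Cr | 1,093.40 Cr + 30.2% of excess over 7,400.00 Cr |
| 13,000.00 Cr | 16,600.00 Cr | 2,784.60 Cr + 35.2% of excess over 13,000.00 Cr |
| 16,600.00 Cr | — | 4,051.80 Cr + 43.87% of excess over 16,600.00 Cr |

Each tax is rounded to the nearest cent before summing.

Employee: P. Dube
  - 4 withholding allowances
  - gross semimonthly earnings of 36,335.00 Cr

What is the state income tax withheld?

12,551.61 Cr

State Income Tax: taxable = 36,335.00 Cr − 4×90.00 Cr = 35,975.00 Cr
  4,051.80 Cr + 43.87% × (35,975.00 Cr − 16,600.00 Cr) = 4,051.80 Cr + 43.87% × 19,375.00 Cr = 12,551.61 Cr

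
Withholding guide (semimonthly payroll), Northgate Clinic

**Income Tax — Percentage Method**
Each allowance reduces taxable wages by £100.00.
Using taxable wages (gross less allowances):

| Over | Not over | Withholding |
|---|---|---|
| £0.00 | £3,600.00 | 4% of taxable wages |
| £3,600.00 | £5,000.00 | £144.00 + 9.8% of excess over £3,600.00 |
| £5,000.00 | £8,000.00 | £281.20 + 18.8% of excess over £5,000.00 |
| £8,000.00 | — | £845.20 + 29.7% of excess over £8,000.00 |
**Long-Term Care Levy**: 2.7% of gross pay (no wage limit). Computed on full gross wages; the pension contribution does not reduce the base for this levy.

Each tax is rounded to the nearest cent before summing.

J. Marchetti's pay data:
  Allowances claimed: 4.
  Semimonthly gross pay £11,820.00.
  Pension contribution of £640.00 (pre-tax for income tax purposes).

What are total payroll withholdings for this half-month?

£1,990.00

Income Tax: taxable = £11,820.00 − £640.00 − 4×£100.00 = £10,780.00
  £845.20 + 29.7% × (£10,780.00 − £8,000.00) = £845.20 + 29.7% × £2,780.00 = £1,670.86
Long-Term Care Levy: 2.7% × £11,820.00 = £319.14
Total: £1,670.86 + £319.14 = £1,990.00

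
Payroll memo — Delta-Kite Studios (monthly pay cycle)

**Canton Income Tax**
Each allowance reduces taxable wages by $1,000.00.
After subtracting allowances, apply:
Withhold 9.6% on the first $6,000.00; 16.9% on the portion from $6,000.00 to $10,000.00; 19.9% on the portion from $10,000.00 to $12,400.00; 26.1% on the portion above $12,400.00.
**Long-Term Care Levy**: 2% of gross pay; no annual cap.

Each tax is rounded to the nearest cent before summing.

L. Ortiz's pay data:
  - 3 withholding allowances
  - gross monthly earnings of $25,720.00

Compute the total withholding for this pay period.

Canton Income Tax: taxable = $25,720.00 − 3×$1,000.00 = $22,720.00
  $1,729.60 + 26.1% × ($22,720.00 − $12,400.00) = $1,729.60 + 26.1% × $10,320.00 = $4,423.12
Long-Term Care Levy: 2% × $25,720.00 = $514.40
Total: $4,423.12 + $514.40 = $4,937.52

$4,937.52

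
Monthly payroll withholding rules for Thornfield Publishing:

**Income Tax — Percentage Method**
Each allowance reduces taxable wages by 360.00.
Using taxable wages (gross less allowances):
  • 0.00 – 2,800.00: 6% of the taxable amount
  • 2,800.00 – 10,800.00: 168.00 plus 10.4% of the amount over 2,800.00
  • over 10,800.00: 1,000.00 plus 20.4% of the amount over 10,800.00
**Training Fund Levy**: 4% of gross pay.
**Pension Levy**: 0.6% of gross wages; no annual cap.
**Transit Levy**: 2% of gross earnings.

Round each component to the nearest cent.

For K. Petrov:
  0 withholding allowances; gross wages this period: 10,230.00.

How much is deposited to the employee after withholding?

8,614.10

Income Tax: taxable = 10,230.00
  168.00 + 10.4% × (10,230.00 − 2,800.00) = 168.00 + 10.4% × 7,430.00 = 940.72
Training Fund Levy: 4% × 10,230.00 = 409.20
Pension Levy: 0.6% × 10,230.00 = 61.38
Transit Levy: 2% × 10,230.00 = 204.60
Total withheld: 940.72 + 409.20 + 61.38 + 204.60 = 1,615.90
Net pay: 10,230.00 − 1,615.90 = 8,614.10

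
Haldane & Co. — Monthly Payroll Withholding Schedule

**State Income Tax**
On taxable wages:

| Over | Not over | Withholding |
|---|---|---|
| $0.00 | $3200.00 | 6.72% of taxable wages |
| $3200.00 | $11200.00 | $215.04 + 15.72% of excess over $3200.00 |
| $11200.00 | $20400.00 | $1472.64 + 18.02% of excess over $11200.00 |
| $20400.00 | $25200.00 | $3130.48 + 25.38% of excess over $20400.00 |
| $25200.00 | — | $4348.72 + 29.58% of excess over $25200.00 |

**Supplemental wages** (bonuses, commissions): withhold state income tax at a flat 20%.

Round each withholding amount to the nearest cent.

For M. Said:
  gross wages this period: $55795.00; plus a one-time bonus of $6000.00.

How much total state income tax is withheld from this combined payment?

State Income Tax: taxable = $55795.00
  $4348.72 + 29.58% × ($55795.00 − $25200.00) = $4348.72 + 29.58% × $30595.00 = $13398.72
Supplemental (20% flat on bonus): 20% × $6000.00 = $1200.00
Total state income tax: $13398.72 + $1200.00 = $14598.72

$14598.72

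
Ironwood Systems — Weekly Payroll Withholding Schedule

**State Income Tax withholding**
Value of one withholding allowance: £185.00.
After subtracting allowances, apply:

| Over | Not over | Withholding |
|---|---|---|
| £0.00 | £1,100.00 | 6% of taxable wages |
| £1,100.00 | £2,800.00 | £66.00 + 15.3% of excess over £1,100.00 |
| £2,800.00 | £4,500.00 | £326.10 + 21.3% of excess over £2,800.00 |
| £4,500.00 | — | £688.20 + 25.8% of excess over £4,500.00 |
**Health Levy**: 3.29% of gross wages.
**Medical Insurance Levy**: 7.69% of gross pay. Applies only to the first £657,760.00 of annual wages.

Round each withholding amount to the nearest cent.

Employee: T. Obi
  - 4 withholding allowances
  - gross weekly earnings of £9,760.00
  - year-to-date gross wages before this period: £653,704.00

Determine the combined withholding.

£2,487.37

State Income Tax: taxable = £9,760.00 − 4×£185.00 = £9,020.00
  £688.20 + 25.8% × (£9,020.00 − £4,500.00) = £688.20 + 25.8% × £4,520.00 = £1,854.36
Health Levy: 3.29% × £9,760.00 = £321.10
Medical Insurance Levy: cap £657,760.00 − YTD £653,704.00 = £4,056.00 subject; 7.69% × £4,056.00 = £311.91
Total: £1,854.36 + £321.10 + £311.91 = £2,487.37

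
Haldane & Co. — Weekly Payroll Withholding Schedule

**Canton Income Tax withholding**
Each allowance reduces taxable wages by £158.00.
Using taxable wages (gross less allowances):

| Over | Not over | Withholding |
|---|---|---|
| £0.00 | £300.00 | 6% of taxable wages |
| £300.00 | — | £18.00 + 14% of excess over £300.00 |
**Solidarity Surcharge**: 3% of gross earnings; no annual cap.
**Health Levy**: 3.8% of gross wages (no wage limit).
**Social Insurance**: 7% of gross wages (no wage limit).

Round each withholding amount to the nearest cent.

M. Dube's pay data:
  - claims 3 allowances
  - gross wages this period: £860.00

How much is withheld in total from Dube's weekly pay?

£148.72

Canton Income Tax: taxable = £860.00 − 3×£158.00 = £386.00
  £18.00 + 14% × (£386.00 − £300.00) = £18.00 + 14% × £86.00 = £30.04
Solidarity Surcharge: 3% × £860.00 = £25.80
Health Levy: 3.8% × £860.00 = £32.68
Social Insurance: 7% × £860.00 = £60.20
Total: £30.04 + £25.80 + £32.68 + £60.20 = £148.72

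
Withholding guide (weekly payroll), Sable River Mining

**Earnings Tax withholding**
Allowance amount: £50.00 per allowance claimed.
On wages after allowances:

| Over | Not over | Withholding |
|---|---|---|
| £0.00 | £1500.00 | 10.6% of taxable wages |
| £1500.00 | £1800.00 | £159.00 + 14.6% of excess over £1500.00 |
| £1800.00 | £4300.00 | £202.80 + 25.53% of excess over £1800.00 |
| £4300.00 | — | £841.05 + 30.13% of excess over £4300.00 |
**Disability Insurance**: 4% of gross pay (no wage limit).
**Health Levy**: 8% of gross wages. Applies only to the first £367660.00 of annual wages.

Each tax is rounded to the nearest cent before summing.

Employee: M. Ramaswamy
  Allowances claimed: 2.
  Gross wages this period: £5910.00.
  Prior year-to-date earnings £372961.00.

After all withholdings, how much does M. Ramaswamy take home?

Earnings Tax: taxable = £5910.00 − 2×£50.00 = £5810.00
  £841.05 + 30.13% × (£5810.00 − £4300.00) = £841.05 + 30.13% × £1510.00 = £1296.01
Disability Insurance: 4% × £5910.00 = £236.40
Health Levy: YTD £372961.00 ≥ cap £367660.00 → £0.00
Total withheld: £1296.01 + £236.40 + £0.00 = £1532.41
Net pay: £5910.00 − £1532.41 = £4377.59

£4377.59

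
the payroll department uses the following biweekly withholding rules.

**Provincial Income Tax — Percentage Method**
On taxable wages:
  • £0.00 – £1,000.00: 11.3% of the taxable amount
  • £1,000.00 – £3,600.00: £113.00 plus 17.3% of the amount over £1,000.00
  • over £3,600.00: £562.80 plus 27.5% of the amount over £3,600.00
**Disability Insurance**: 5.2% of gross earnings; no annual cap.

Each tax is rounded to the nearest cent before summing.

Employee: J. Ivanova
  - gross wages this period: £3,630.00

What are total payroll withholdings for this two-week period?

Provincial Income Tax: taxable = £3,630.00
  £562.80 + 27.5% × (£3,630.00 − £3,600.00) = £562.80 + 27.5% × £30.00 = £571.05
Disability Insurance: 5.2% × £3,630.00 = £188.76
Total: £571.05 + £188.76 = £759.81

£759.81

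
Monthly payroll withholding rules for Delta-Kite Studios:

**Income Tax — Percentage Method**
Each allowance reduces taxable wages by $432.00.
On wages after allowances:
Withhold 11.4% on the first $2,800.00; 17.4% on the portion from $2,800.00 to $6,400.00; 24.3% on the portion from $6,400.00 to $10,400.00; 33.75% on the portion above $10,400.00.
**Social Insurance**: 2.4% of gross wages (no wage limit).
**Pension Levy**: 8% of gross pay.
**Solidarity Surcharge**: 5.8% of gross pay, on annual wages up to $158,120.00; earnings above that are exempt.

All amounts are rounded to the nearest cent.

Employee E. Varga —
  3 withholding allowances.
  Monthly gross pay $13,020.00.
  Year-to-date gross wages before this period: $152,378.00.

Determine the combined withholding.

Income Tax: taxable = $13,020.00 − 3×$432.00 = $11,724.00
  $1,917.60 + 33.75% × ($11,724.00 − $10,400.00) = $1,917.60 + 33.75% × $1,324.00 = $2,364.45
Social Insurance: 2.4% × $13,020.00 = $312.48
Pension Levy: 8% × $13,020.00 = $1,041.60
Solidarity Surcharge: cap $158,120.00 − YTD $152,378.00 = $5,742.00 subject; 5.8% × $5,742.00 = $333.04
Total: $2,364.45 + $312.48 + $1,041.60 + $333.04 = $4,051.57

$4,051.57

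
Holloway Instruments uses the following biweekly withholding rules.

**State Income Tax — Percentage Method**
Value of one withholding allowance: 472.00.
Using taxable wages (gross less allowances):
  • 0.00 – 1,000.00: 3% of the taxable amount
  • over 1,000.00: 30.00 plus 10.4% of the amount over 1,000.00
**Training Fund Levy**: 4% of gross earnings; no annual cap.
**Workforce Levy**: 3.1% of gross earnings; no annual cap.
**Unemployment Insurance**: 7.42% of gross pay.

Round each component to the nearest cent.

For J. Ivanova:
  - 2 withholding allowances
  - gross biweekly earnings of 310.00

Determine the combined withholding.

State Income Tax: taxable = 310.00 − 2×472.00 = -634.00
  Taxable ≤ 0 → 0.00
Training Fund Levy: 4% × 310.00 = 12.40
Workforce Levy: 3.1% × 310.00 = 9.61
Unemployment Insurance: 7.42% × 310.00 = 23.00
Total: 0.00 + 12.40 + 9.61 + 23.00 = 45.01

45.01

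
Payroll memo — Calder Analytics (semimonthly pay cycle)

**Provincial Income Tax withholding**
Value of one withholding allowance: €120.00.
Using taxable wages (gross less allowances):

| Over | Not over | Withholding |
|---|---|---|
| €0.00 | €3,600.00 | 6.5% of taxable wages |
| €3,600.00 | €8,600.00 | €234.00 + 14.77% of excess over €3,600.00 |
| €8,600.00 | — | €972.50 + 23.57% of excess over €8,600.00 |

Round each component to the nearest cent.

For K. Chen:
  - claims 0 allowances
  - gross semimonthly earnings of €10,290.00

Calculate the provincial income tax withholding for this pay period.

€1,370.83

Provincial Income Tax: taxable = €10,290.00
  €972.50 + 23.57% × (€10,290.00 − €8,600.00) = €972.50 + 23.57% × €1,690.00 = €1,370.83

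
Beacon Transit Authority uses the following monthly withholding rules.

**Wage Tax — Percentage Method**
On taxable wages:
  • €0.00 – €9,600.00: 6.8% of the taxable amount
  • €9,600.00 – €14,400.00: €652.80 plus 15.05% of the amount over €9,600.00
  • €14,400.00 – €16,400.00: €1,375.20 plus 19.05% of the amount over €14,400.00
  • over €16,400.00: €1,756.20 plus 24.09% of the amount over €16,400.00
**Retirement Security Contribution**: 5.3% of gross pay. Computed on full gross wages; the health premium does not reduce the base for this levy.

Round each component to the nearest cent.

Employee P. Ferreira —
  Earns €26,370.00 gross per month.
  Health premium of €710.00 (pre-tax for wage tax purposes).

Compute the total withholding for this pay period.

€5,384.54

Wage Tax: taxable = €26,370.00 − €710.00 = €25,660.00
  €1,756.20 + 24.09% × (€25,660.00 − €16,400.00) = €1,756.20 + 24.09% × €9,260.00 = €3,986.93
Retirement Security Contribution: 5.3% × €26,370.00 = €1,397.61
Total: €3,986.93 + €1,397.61 = €5,384.54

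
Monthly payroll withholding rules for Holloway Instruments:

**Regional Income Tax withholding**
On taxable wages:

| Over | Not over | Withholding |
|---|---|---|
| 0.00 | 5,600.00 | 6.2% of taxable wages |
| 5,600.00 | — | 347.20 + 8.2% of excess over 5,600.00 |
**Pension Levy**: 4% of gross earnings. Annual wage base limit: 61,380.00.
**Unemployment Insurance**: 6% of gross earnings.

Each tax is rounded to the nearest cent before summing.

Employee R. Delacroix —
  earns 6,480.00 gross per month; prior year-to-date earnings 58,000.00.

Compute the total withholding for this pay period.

Regional Income Tax: taxable = 6,480.00
  347.20 + 8.2% × (6,480.00 − 5,600.00) = 347.20 + 8.2% × 880.00 = 419.36
Pension Levy: cap 61,380.00 − YTD 58,000.00 = 3,380.00 subject; 4% × 3,380.00 = 135.20
Unemployment Insurance: 6% × 6,480.00 = 388.80
Total: 419.36 + 135.20 + 388.80 = 943.36

943.36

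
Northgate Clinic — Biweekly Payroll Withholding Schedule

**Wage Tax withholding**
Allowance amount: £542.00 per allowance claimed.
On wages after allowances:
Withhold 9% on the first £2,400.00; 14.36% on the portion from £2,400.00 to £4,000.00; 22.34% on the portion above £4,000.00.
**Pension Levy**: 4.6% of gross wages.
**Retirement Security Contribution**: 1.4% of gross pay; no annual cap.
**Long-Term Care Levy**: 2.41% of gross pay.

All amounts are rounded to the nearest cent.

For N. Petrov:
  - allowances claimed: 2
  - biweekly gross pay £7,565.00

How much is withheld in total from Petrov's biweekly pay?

Wage Tax: taxable = £7,565.00 − 2×£542.00 = £6,481.00
  £445.76 + 22.34% × (£6,481.00 − £4,000.00) = £445.76 + 22.34% × £2,481.00 = £1,000.02
Pension Levy: 4.6% × £7,565.00 = £347.99
Retirement Security Contribution: 1.4% × £7,565.00 = £105.91
Long-Term Care Levy: 2.41% × £7,565.00 = £182.32
Total: £1,000.02 + £347.99 + £105.91 + £182.32 = £1,636.24

£1,636.24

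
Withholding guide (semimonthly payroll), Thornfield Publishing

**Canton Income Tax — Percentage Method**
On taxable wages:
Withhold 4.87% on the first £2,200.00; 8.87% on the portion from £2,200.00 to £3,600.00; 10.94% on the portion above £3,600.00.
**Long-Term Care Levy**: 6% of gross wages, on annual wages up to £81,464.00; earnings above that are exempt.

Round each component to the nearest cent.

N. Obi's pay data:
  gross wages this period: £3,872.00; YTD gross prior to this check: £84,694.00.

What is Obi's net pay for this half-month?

Canton Income Tax: taxable = £3,872.00
  £231.32 + 10.94% × (£3,872.00 − £3,600.00) = £231.32 + 10.94% × £272.00 = £261.08
Long-Term Care Levy: YTD £84,694.00 ≥ cap £81,464.00 → £0.00
Total withheld: £261.08 + £0.00 = £261.08
Net pay: £3,872.00 − £261.08 = £3,610.92

£3,610.92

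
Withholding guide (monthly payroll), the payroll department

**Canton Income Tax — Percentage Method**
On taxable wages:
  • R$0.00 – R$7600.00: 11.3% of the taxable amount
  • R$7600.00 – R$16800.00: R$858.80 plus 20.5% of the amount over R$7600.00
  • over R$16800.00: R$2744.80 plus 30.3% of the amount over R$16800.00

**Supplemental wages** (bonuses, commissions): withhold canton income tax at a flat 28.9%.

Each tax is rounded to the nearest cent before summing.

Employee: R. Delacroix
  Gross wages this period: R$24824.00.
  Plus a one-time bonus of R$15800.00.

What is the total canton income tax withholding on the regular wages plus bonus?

Canton Income Tax: taxable = R$24824.00
  R$2744.80 + 30.3% × (R$24824.00 − R$16800.00) = R$2744.80 + 30.3% × R$8024.00 = R$5176.07
Supplemental (28.9% flat on bonus): 28.9% × R$15800.00 = R$4566.20
Total canton income tax: R$5176.07 + R$4566.20 = R$9742.27

R$9742.27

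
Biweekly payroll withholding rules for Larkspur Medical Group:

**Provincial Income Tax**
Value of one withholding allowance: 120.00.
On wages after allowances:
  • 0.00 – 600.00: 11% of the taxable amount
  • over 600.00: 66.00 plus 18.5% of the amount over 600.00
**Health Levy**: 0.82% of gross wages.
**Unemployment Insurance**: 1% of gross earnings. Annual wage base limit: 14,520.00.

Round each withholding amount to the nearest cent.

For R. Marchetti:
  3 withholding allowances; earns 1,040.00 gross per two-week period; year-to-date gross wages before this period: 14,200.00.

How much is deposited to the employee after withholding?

Provincial Income Tax: taxable = 1,040.00 − 3×120.00 = 680.00
  66.00 + 18.5% × (680.00 − 600.00) = 66.00 + 18.5% × 80.00 = 80.80
Health Levy: 0.82% × 1,040.00 = 8.53
Unemployment Insurance: cap 14,520.00 − YTD 14,200.00 = 320.00 subject; 1% × 320.00 = 3.20
Total withheld: 80.80 + 8.53 + 3.20 = 92.53
Net pay: 1,040.00 − 92.53 = 947.47

947.47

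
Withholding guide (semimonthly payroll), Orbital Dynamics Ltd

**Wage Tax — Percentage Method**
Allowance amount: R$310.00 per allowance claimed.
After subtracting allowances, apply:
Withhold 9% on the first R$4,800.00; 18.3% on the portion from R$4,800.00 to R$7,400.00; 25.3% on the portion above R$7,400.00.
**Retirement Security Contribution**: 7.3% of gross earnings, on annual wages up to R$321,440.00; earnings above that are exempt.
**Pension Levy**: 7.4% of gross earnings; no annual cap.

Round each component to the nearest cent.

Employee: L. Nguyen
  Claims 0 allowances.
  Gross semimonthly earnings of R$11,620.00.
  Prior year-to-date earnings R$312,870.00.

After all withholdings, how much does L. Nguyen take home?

R$8,159.05

Wage Tax: taxable = R$11,620.00
  R$907.80 + 25.3% × (R$11,620.00 − R$7,400.00) = R$907.80 + 25.3% × R$4,220.00 = R$1,975.46
Retirement Security Contribution: cap R$321,440.00 − YTD R$312,870.00 = R$8,570.00 subject; 7.3% × R$8,570.00 = R$625.61
Pension Levy: 7.4% × R$11,620.00 = R$859.88
Total withheld: R$1,975.46 + R$625.61 + R$859.88 = R$3,460.95
Net pay: R$11,620.00 − R$3,460.95 = R$8,159.05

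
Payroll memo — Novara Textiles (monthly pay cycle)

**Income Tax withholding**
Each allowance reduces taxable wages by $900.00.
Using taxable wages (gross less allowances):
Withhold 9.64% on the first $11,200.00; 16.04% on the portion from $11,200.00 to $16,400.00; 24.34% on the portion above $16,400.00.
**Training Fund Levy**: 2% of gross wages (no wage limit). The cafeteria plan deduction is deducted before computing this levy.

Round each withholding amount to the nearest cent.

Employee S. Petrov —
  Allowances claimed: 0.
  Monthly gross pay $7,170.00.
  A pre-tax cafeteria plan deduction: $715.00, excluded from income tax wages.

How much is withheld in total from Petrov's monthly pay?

$751.36

Income Tax: taxable = $7,170.00 − $715.00 = $6,455.00
  9.64% × $6,455.00 = $622.26
Training Fund Levy: 2% × $6,455.00 = $129.10
Total: $622.26 + $129.10 = $751.36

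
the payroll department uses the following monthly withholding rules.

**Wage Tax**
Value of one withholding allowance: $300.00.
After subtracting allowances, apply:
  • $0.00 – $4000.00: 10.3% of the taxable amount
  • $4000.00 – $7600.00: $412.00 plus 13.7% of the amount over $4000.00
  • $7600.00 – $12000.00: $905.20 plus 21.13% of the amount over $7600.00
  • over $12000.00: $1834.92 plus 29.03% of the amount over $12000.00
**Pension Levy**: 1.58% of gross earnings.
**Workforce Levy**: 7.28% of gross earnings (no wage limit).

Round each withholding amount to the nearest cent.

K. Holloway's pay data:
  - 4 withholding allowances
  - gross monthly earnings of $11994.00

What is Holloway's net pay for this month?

$9351.24

Wage Tax: taxable = $11994.00 − 4×$300.00 = $10794.00
  $905.20 + 21.13% × ($10794.00 − $7600.00) = $905.20 + 21.13% × $3194.00 = $1580.09
Pension Levy: 1.58% × $11994.00 = $189.51
Workforce Levy: 7.28% × $11994.00 = $873.16
Total withheld: $1580.09 + $189.51 + $873.16 = $2642.76
Net pay: $11994.00 − $2642.76 = $9351.24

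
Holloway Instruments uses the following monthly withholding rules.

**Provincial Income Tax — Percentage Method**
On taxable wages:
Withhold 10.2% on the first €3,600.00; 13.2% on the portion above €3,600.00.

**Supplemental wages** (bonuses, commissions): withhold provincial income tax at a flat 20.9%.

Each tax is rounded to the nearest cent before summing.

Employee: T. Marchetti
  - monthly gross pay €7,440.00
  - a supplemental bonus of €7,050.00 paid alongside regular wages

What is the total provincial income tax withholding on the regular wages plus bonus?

Provincial Income Tax: taxable = €7,440.00
  €367.20 + 13.2% × (€7,440.00 − €3,600.00) = €367.20 + 13.2% × €3,840.00 = €874.08
Supplemental (20.9% flat on bonus): 20.9% × €7,050.00 = €1,473.45
Total provincial income tax: €874.08 + €1,473.45 = €2,347.53

€2,347.53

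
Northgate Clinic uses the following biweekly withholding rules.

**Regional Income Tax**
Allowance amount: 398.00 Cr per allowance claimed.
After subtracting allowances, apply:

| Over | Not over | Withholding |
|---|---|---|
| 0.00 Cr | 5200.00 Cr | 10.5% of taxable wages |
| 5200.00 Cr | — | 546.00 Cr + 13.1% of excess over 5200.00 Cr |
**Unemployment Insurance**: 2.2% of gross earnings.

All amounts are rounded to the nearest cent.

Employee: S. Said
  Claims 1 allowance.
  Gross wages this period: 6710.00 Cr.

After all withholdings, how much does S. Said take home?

5870.71 Cr

Regional Income Tax: taxable = 6710.00 Cr − 1×398.00 Cr = 6312.00 Cr
  546.00 Cr + 13.1% × (6312.00 Cr − 5200.00 Cr) = 546.00 Cr + 13.1% × 1112.00 Cr = 691.67 Cr
Unemployment Insurance: 2.2% × 6710.00 Cr = 147.62 Cr
Total withheld: 691.67 Cr + 147.62 Cr = 839.29 Cr
Net pay: 6710.00 Cr − 839.29 Cr = 5870.71 Cr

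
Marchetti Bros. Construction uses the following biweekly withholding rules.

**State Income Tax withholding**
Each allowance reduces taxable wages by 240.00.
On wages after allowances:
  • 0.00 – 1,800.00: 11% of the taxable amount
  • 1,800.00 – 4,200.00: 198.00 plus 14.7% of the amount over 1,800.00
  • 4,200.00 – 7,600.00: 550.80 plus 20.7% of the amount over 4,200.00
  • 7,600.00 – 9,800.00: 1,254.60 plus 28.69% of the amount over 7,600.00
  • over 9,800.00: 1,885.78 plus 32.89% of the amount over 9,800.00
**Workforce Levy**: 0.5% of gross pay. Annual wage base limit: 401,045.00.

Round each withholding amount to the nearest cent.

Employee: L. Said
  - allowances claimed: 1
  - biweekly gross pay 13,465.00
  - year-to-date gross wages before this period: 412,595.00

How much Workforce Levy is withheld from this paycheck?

Workforce Levy: YTD 412,595.00 ≥ cap 401,045.00 → 0.00

0.00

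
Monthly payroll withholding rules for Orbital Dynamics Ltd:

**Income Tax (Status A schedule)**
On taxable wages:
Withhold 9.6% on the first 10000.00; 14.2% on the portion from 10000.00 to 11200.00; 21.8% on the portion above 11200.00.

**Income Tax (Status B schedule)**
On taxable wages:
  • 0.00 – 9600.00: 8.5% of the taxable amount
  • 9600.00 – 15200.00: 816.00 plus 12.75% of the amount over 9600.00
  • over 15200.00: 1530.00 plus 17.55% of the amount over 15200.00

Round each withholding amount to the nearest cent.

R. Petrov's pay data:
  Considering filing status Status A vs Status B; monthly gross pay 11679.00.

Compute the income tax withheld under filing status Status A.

1234.82

Income Tax (Status A): taxable = 11679.00
  1130.40 + 21.8% × (11679.00 − 11200.00) = 1130.40 + 21.8% × 479.00 = 1234.82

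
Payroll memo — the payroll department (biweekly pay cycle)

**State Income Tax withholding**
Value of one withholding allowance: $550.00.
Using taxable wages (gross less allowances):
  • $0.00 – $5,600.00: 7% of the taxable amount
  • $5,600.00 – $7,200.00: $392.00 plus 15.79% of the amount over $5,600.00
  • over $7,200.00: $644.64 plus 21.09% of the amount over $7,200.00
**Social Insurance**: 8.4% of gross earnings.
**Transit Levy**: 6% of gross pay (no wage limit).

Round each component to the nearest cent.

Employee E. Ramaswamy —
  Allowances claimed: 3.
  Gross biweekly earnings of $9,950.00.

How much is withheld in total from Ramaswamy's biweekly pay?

State Income Tax: taxable = $9,950.00 − 3×$550.00 = $8,300.00
  $644.64 + 21.09% × ($8,300.00 − $7,200.00) = $644.64 + 21.09% × $1,100.00 = $876.63
Social Insurance: 8.4% × $9,950.00 = $835.80
Transit Levy: 6% × $9,950.00 = $597.00
Total: $876.63 + $835.80 + $597.00 = $2,309.43

$2,309.43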